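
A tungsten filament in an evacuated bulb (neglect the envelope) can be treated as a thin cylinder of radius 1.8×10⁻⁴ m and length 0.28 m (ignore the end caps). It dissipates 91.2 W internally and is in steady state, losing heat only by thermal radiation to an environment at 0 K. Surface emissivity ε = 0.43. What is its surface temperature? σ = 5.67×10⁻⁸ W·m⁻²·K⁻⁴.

Steady state: internal power = radiated power, P = εσA T⁴.
Radiating area A = 2πrL = 3.167×10⁻⁴ m².
T⁴ = P/(εσA) = 91.2/(0.43·5.67×10⁻⁸·3.167×10⁻⁴) = 1.181×10¹³ K⁴.
T = (1.181×10¹³)^(1/4).

T ≈ 1850 K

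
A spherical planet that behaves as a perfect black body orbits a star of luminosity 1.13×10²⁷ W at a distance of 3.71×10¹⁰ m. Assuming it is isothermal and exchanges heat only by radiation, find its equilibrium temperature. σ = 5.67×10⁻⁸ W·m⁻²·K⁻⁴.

First find the stellar flux at distance d: S = L/(4πd²) = 1.13×10²⁷/(4π·(3.71×10¹⁰)²) = 65330 W/m².
For an isothermal sphere, absorbed (1−a)S·πr² = emitted σ·4πr²·T⁴, so T⁴ = (1−a)S/(4σ).
T⁴ = 1.00·65330/(4·5.67×10⁻⁸) = 2.881×10¹¹ K⁴.

T ≈ 733 K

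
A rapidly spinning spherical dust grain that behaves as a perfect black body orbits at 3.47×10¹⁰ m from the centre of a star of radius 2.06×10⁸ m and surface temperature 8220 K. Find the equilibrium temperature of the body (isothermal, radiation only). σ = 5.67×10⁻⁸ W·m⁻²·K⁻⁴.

T ≈ 448 K

The star's surface emits σT_*⁴; at distance d the flux is S = σT_*⁴(R_*/d)².
S = 5.67×10⁻⁸·(8220)⁴·(2.06×10⁸/3.47×10¹⁰)² = 9123 W/m².
For an isothermal sphere T⁴ = (1−a)S/(4σ) = 4.023×10¹⁰ K⁴.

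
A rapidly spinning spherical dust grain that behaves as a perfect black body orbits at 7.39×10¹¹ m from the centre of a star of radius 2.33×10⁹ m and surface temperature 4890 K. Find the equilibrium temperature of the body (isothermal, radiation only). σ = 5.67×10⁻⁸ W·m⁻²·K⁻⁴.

T ≈ 194 K

The star's surface emits σT_*⁴; at distance d the flux is S = σT_*⁴(R_*/d)².
S = 5.67×10⁻⁸·(4890)⁴·(2.33×10⁹/7.39×10¹¹)² = 322.3 W/m².
For an isothermal sphere T⁴ = (1−a)S/(4σ) = 1.421×10⁹ K⁴.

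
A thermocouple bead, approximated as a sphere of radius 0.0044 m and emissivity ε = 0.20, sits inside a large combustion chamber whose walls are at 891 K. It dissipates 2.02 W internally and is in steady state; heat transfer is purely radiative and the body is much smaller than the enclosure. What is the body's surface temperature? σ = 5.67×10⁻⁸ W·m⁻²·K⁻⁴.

T ≈ 1080 K

For a small grey body in a large enclosure, net radiated power = εσA(T⁴ − T_w⁴).
Steady state: P = εσA(T⁴ − T_w⁴) with A = 4πr² = 2.433×10⁻⁴ m².
T⁴ = P/(εσA) + T_w⁴ = 2.02/(0.20·5.67×10⁻⁸·2.433×10⁻⁴) + (891)⁴
    = 7.322×10¹¹ + 6.302×10¹¹ = 1.362×10¹² K⁴.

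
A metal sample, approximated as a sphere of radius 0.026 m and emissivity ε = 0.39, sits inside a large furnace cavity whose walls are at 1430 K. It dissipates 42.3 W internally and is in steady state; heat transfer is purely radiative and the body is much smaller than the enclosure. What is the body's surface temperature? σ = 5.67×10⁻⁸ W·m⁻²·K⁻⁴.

T ≈ 1450 K

For a small grey body in a large enclosure, net radiated power = εσA(T⁴ − T_w⁴).
Steady state: P = εσA(T⁴ − T_w⁴) with A = 4πr² = 0.008495 m².
T⁴ = P/(εσA) + T_w⁴ = 42.3/(0.39·5.67×10⁻⁸·0.008495) + (1430)⁴
    = 2.252×10¹¹ + 4.182×10¹² = 4.407×10¹² K⁴.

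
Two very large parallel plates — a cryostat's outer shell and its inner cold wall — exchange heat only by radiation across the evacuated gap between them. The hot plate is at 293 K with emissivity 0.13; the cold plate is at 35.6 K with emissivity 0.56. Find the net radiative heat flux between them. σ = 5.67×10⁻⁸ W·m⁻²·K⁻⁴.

q ≈ 49.3 W/m²

For two infinite grey parallel plates, q = σ(T₁⁴ − T₂⁴)/(1/ε₁ + 1/ε₂ − 1).
T₁⁴ − T₂⁴ = 7.370×10⁹ − 1.606×10⁶ = 7.368×10⁹ K⁴.
1/ε₁ + 1/ε₂ − 1 = 7.692 + 1.786 − 1 = 8.478.
q = 5.67×10⁻⁸ × 7.368×10⁹ / 8.478.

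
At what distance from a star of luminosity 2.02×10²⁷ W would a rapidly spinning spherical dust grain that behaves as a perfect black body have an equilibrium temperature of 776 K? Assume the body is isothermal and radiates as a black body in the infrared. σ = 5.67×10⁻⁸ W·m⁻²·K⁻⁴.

For an isothermal black-emitting sphere, (1−a)S·πr² = σ·4πr²·T⁴ ⇒ S = 4σT⁴/(1−a).
S = 4·5.67×10⁻⁸·(776)⁴/1.00 = 82240 W/m².
Flux falls as S = L/(4πd²), so d = √(L/(4πS)) = √(2.02×10²⁷/(4π·82240)).

d ≈ 4.42×10¹⁰ m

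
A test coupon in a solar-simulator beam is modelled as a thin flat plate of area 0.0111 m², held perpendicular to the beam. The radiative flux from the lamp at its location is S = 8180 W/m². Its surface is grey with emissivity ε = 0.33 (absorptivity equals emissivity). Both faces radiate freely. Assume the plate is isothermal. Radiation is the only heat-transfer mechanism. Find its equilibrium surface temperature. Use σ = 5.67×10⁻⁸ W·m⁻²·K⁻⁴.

T ≈ 518 K

At equilibrium, absorbed power = emitted power.
Absorbing cross-section = A = 0.01110 m²; emitting surface = 2A = 0.02220 m² (ratio 2).
εS·A_cross = εσ·A_surf·T⁴  ⇒  T⁴ = S/(2σ)   (ε cancels).
T⁴ = 8180/(2·5.67×10⁻⁸) = 7.213×10¹⁰ K⁴.
T = (7.213×10¹⁰)^(1/4).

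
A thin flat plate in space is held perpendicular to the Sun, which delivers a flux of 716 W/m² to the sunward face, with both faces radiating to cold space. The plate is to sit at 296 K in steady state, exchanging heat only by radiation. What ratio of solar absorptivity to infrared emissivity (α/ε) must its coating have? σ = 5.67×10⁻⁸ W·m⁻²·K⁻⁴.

Balance: αS·A = εσ·2A·T⁴ ⇒ α/ε = 2σT⁴/S.
α/ε = 2·5.67×10⁻⁸·(296)⁴/716 = 2·5.67×10⁻⁸·7.677×10⁹/716.

α/ε ≈ 1.22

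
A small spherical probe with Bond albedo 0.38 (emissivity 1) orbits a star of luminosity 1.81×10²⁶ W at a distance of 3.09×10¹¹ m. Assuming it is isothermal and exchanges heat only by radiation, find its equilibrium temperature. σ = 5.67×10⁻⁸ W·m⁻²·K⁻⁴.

First find the stellar flux at distance d: S = L/(4πd²) = 1.81×10²⁶/(4π·(3.09×10¹¹)²) = 150.9 W/m².
For an isothermal sphere, absorbed (1−a)S·πr² = emitted σ·4πr²·T⁴, so T⁴ = (1−a)S/(4σ).
T⁴ = 0.620·150.9/(4·5.67×10⁻⁸) = 4.124×10⁸ K⁴.

T ≈ 143 K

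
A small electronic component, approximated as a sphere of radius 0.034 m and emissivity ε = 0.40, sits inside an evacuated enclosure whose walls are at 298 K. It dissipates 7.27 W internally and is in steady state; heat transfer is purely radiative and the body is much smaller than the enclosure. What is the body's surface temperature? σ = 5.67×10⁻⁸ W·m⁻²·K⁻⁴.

For a small grey body in a large enclosure, net radiated power = εσA(T⁴ − T_w⁴).
Steady state: P = εσA(T⁴ − T_w⁴) with A = 4πr² = 0.01453 m².
T⁴ = P/(εσA) + T_w⁴ = 7.27/(0.40·5.67×10⁻⁸·0.01453) + (298)⁴
    = 2.207×10¹⁰ + 7.886×10⁹ = 2.995×10¹⁰ K⁴.

T ≈ 416 K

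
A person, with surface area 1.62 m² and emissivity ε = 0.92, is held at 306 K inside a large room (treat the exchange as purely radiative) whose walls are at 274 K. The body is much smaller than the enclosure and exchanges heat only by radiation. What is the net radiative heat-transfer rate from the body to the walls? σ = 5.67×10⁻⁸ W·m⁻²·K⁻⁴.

For a small grey body in a large enclosure: P_net = εσA(T_body⁴ − T_wall⁴).
A = 1.62 m²; T_body⁴ − T_wall⁴ = 8.768×10⁹ − 5.636×10⁹ = 3.131×10⁹ K⁴.
|P_net| = 0.92·5.67×10⁻⁸·1.620·3.131×10⁹.

P_net ≈ 265 W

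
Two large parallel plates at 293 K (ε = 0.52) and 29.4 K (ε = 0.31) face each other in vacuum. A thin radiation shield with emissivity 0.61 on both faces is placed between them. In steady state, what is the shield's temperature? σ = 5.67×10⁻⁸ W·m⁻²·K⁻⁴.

In steady state the net flux on the hot side equals that on the cold side.
σ(T₁⁴−T_s⁴)/D₁ = σ(T_s⁴−T₂⁴)/D₂, with D₁ = 1/ε₁+1/ε_s−1 = 2.562, D₂ = 1/ε_s+1/ε₂−1 = 3.865.
Solve for T_s⁴: T_s⁴ = (D₂·T₁⁴ + D₁·T₂⁴)/(D₁+D₂) = 4.432×10⁹ K⁴.

T_s ≈ 258 K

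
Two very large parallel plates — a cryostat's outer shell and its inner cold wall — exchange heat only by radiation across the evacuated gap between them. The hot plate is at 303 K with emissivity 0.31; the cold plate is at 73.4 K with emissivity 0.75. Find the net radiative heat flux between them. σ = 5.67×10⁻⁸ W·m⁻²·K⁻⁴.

q ≈ 134 W/m²

For two infinite grey parallel plates, q = σ(T₁⁴ − T₂⁴)/(1/ε₁ + 1/ε₂ − 1).
T₁⁴ − T₂⁴ = 8.429×10⁹ − 2.903×10⁷ = 8.400×10⁹ K⁴.
1/ε₁ + 1/ε₂ − 1 = 3.226 + 1.333 − 1 = 3.559.
q = 5.67×10⁻⁸ × 8.400×10⁹ / 3.559.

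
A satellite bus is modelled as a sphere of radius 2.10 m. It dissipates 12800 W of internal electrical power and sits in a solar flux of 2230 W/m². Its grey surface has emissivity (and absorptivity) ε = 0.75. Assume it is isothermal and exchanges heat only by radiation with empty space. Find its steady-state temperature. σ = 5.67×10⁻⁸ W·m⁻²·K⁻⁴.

T ≈ 351 K

At steady state, absorbed solar power + internal power = radiated power.
Absorbed: α·S·A_cross = 0.75·2230·13.85 = 23170 W (cross-section πr²).
Total input = 23170 + 12800 = 35970 W.
Radiated: εσ·A_surf·T⁴ with A_surf = 4πr² = 55.42 m².
T⁴ = 35970/(0.75·5.67×10⁻⁸·55.42) = 1.526×10¹⁰ K⁴.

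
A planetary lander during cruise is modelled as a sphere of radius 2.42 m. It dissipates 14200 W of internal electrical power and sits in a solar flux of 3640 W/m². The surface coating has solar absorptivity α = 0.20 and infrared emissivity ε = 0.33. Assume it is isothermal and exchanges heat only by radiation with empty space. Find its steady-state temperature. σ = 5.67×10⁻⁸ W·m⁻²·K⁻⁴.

T ≈ 376 K

At steady state, absorbed solar power + internal power = radiated power.
Absorbed: α·S·A_cross = 0.20·3640·18.40 = 13390 W (cross-section πr²).
Total input = 13390 + 14200 = 27590 W.
Radiated: εσ·A_surf·T⁴ with A_surf = 4πr² = 73.59 m².
T⁴ = 27590/(0.33·5.67×10⁻⁸·73.59) = 2.004×10¹⁰ K⁴.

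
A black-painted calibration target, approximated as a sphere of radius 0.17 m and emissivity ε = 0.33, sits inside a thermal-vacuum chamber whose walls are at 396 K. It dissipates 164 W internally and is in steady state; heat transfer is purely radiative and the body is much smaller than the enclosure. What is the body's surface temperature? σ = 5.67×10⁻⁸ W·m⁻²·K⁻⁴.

For a small grey body in a large enclosure, net radiated power = εσA(T⁴ − T_w⁴).
Steady state: P = εσA(T⁴ − T_w⁴) with A = 4πr² = 0.3632 m².
T⁴ = P/(εσA) + T_w⁴ = 164/(0.33·5.67×10⁻⁸·0.3632) + (396)⁴
    = 2.413×10¹⁰ + 2.459×10¹⁰ = 4.873×10¹⁰ K⁴.

T ≈ 470 K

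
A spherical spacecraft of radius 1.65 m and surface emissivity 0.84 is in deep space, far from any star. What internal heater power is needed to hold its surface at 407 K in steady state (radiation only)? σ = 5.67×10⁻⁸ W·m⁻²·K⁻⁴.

P ≈ 44700 W

P = εσ·4πr²·T⁴.
4πr² = 34.21 m²; T⁴ = 2.744×10¹⁰ K⁴.
P = 0.84·5.67×10⁻⁸·34.21·2.744×10¹⁰.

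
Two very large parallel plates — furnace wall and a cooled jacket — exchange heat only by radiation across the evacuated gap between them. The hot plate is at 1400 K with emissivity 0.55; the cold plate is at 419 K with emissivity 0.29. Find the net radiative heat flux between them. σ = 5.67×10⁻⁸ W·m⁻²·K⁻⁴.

For two infinite grey parallel plates, q = σ(T₁⁴ − T₂⁴)/(1/ε₁ + 1/ε₂ − 1).
T₁⁴ − T₂⁴ = 3.842×10¹² − 3.082×10¹⁰ = 3.811×10¹² K⁴.
1/ε₁ + 1/ε₂ − 1 = 1.818 + 3.448 − 1 = 4.266.
q = 5.67×10⁻⁸ × 3.811×10¹² / 4.266.

q ≈ 50600 W/m²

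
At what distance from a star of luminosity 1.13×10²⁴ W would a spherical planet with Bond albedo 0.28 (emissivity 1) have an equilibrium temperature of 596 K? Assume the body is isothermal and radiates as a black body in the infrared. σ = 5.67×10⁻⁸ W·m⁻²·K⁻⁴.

For an isothermal black-emitting sphere, (1−a)S·πr² = σ·4πr²·T⁴ ⇒ S = 4σT⁴/(1−a).
S = 4·5.67×10⁻⁸·(596)⁴/0.720 = 39750 W/m².
Flux falls as S = L/(4πd²), so d = √(L/(4πS)) = √(1.13×10²⁴/(4π·39750)).

d ≈ 1.50×10⁹ m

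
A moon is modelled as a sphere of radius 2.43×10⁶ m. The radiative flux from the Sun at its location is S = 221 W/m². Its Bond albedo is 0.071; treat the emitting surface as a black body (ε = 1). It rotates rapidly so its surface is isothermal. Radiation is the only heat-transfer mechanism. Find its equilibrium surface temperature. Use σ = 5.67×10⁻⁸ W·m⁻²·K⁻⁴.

At equilibrium, absorbed power = emitted power.
Absorbing cross-section = πr² = 1.855×10¹³ m²; emitting surface = 4πr² = 7.420×10¹³ m² (ratio 4).
(1−a)S·A_cross = εσ·A_surf·T⁴  ⇒  T⁴ = (1−a)S/(4σ).
T⁴ = 0.929·221/(4·5.67×10⁻⁸) = 9.052×10⁸ K⁴.
T = (9.052×10⁸)^(1/4).

T ≈ 173 K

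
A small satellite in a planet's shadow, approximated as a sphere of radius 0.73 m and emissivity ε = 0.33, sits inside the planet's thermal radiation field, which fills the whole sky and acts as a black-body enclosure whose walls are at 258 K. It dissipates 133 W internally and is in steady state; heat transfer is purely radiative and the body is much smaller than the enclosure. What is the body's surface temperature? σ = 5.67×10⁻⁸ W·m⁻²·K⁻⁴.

For a small grey body in a large enclosure, net radiated power = εσA(T⁴ − T_w⁴).
Steady state: P = εσA(T⁴ − T_w⁴) with A = 4πr² = 6.697 m².
T⁴ = P/(εσA) + T_w⁴ = 133/(0.33·5.67×10⁻⁸·6.697) + (258)⁴
    = 1.061×10⁹ + 4.431×10⁹ = 5.492×10⁹ K⁴.

T ≈ 272 K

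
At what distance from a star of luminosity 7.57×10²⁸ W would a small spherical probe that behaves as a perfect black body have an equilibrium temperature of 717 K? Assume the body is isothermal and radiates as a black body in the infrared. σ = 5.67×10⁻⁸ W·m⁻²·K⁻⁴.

d ≈ 3.17×10¹¹ m

For an isothermal black-emitting sphere, (1−a)S·πr² = σ·4πr²·T⁴ ⇒ S = 4σT⁴/(1−a).
S = 4·5.67×10⁻⁸·(717)⁴/1.00 = 59940 W/m².
Flux falls as S = L/(4πd²), so d = √(L/(4πS)) = √(7.57×10²⁸/(4π·59940)).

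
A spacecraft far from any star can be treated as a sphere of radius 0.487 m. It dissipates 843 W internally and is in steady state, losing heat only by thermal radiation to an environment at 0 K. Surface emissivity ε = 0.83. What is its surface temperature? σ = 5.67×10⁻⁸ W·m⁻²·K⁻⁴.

T ≈ 278 K

Steady state: internal power = radiated power, P = εσA T⁴.
Radiating area A = 4πr² = 2.980 m².
T⁴ = P/(εσA) = 843/(0.83·5.67×10⁻⁸·2.980) = 6.010×10⁹ K⁴.
T = (6.010×10⁹)^(1/4).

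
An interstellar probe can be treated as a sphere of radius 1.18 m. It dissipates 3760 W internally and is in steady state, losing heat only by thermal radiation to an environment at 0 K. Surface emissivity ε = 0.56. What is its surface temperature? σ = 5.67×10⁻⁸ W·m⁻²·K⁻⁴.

Steady state: internal power = radiated power, P = εσA T⁴.
Radiating area A = 4πr² = 17.50 m².
T⁴ = P/(εσA) = 3760/(0.56·5.67×10⁻⁸·17.50) = 6.768×10⁹ K⁴.
T = (6.768×10⁹)^(1/4).

T ≈ 287 K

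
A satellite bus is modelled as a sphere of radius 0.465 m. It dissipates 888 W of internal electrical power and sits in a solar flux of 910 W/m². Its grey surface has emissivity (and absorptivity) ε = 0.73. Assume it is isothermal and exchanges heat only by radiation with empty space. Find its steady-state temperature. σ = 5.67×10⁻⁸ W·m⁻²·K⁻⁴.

At steady state, absorbed solar power + internal power = radiated power.
Absorbed: α·S·A_cross = 0.73·910·0.6793 = 451.3 W (cross-section πr²).
Total input = 451.3 + 888 = 1339 W.
Radiated: εσ·A_surf·T⁴ with A_surf = 4πr² = 2.717 m².
T⁴ = 1339/(0.73·5.67×10⁻⁸·2.717) = 1.191×10¹⁰ K⁴.

T ≈ 330 K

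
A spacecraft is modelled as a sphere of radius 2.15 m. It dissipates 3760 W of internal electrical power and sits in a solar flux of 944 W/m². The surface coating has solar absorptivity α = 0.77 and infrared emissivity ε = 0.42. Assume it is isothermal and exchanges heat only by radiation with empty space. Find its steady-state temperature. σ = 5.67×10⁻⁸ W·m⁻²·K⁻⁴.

At steady state, absorbed solar power + internal power = radiated power.
Absorbed: α·S·A_cross = 0.77·944·14.52 = 10560 W (cross-section πr²).
Total input = 10560 + 3760 = 14320 W.
Radiated: εσ·A_surf·T⁴ with A_surf = 4πr² = 58.09 m².
T⁴ = 14320/(0.42·5.67×10⁻⁸·58.09) = 1.035×10¹⁰ K⁴.

T ≈ 319 K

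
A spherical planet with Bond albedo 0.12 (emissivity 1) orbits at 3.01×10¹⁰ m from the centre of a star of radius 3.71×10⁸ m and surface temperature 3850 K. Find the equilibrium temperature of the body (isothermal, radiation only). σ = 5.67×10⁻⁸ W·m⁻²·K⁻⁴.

The star's surface emits σT_*⁴; at distance d the flux is S = σT_*⁴(R_*/d)².
S = 5.67×10⁻⁸·(3850)⁴·(3.71×10⁸/3.01×10¹⁰)² = 1893 W/m².
For an isothermal sphere T⁴ = (1−a)S/(4σ) = 7.343×10⁹ K⁴.

T ≈ 293 K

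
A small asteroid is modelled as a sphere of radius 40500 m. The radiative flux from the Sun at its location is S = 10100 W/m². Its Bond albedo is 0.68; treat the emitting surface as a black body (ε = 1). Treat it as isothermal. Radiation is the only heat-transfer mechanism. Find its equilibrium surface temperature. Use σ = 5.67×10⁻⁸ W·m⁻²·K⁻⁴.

T ≈ 346 K

At equilibrium, absorbed power = emitted power.
Absorbing cross-section = πr² = 5.153×10⁹ m²; emitting surface = 4πr² = 2.061×10¹⁰ m² (ratio 4).
(1−a)S·A_cross = εσ·A_surf·T⁴  ⇒  T⁴ = (1−a)S/(4σ).
T⁴ = 0.320·10100/(4·5.67×10⁻⁸) = 1.425×10¹⁰ K⁴.
T = (1.425×10¹⁰)^(1/4).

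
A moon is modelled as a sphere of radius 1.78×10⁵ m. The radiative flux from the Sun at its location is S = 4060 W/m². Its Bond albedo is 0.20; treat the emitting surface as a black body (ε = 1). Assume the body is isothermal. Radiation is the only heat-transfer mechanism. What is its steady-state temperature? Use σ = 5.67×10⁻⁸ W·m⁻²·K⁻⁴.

At equilibrium, absorbed power = emitted power.
Absorbing cross-section = πr² = 9.954×10¹⁰ m²; emitting surface = 4πr² = 3.982×10¹¹ m² (ratio 4).
(1−a)S·A_cross = εσ·A_surf·T⁴  ⇒  T⁴ = (1−a)S/(4σ).
T⁴ = 0.800·4060/(4·5.67×10⁻⁸) = 1.432×10¹⁰ K⁴.
T = (1.432×10¹⁰)^(1/4).

T ≈ 346 K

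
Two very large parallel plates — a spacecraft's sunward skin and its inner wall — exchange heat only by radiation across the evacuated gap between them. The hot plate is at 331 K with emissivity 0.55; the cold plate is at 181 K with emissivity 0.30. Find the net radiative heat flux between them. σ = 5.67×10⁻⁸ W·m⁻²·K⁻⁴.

For two infinite grey parallel plates, q = σ(T₁⁴ − T₂⁴)/(1/ε₁ + 1/ε₂ − 1).
T₁⁴ − T₂⁴ = 1.200×10¹⁰ − 1.073×10⁹ = 1.093×10¹⁰ K⁴.
1/ε₁ + 1/ε₂ − 1 = 1.818 + 3.333 − 1 = 4.152.
q = 5.67×10⁻⁸ × 1.093×10¹⁰ / 4.152.

q ≈ 149 W/m²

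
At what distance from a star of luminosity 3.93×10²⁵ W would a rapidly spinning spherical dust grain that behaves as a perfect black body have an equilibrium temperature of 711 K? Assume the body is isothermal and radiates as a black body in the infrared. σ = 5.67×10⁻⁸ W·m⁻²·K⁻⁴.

d ≈ 7.35×10⁹ m

For an isothermal black-emitting sphere, (1−a)S·πr² = σ·4πr²·T⁴ ⇒ S = 4σT⁴/(1−a).
S = 4·5.67×10⁻⁸·(711)⁴/1.00 = 57960 W/m².
Flux falls as S = L/(4πd²), so d = √(L/(4πS)) = √(3.93×10²⁵/(4π·57960)).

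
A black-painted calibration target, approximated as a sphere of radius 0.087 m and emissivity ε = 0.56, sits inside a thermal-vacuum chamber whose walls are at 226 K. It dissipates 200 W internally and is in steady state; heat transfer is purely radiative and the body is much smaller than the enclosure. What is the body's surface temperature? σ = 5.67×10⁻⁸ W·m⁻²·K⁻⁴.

T ≈ 512 K

For a small grey body in a large enclosure, net radiated power = εσA(T⁴ − T_w⁴).
Steady state: P = εσA(T⁴ − T_w⁴) with A = 4πr² = 0.09511 m².
T⁴ = P/(εσA) + T_w⁴ = 200/(0.56·5.67×10⁻⁸·0.09511) + (226)⁴
    = 6.622×10¹⁰ + 2.609×10⁹ = 6.883×10¹⁰ K⁴.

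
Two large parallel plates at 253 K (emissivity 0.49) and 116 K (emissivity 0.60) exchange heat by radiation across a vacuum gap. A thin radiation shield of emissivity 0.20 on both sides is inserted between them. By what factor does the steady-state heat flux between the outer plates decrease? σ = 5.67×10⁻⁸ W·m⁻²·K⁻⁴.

Without shield: q₀ = σΔ(T⁴)/(1/ε₁+1/ε₂−1) with denominator 2.707.
With shield the two gaps are in series; the resistances add: (1/ε₁+1/ε_s−1)+(1/ε_s+1/ε₂−1) = 6.041+5.667 = 11.71.
Heat-flux ratio q₀/q = 11.71/2.707.

factor ≈ 4.32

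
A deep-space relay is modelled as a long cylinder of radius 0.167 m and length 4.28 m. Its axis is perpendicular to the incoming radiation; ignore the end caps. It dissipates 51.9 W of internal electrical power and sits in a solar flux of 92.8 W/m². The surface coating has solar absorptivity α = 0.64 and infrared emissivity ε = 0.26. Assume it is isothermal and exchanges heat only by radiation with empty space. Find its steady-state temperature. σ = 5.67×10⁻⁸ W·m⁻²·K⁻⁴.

T ≈ 213 K

At steady state, absorbed solar power + internal power = radiated power.
Absorbed: α·S·A_cross = 0.64·92.8·1.430 = 84.90 W (cross-section 2rL).
Total input = 84.90 + 51.9 = 136.8 W.
Radiated: εσ·A_surf·T⁴ with A_surf = 2πrL = 4.491 m².
T⁴ = 136.8/(0.26·5.67×10⁻⁸·4.491) = 2.066×10⁹ K⁴.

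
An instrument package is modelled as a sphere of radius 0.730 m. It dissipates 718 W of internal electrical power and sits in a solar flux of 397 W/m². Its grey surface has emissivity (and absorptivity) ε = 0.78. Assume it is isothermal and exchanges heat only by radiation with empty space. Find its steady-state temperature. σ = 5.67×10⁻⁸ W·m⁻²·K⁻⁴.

T ≈ 254 K

At steady state, absorbed solar power + internal power = radiated power.
Absorbed: α·S·A_cross = 0.78·397·1.674 = 518.4 W (cross-section πr²).
Total input = 518.4 + 718 = 1236 W.
Radiated: εσ·A_surf·T⁴ with A_surf = 4πr² = 6.697 m².
T⁴ = 1236/(0.78·5.67×10⁻⁸·6.697) = 4.175×10⁹ K⁴.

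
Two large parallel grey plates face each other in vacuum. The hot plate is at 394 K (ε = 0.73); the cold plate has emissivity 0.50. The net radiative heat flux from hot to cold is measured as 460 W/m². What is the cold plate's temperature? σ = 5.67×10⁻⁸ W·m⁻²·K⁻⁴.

q = σ(T₁⁴ − T₂⁴)/(1/ε₁ + 1/ε₂ − 1); denominator = 2.370.
T₂⁴ = T₁⁴ − q·(1/ε₁+1/ε₂−1)/σ = 2.410×10¹⁰ − 460·2.370/5.67×10⁻⁸
    = 4.872×10⁹ K⁴.

T₂ ≈ 264 K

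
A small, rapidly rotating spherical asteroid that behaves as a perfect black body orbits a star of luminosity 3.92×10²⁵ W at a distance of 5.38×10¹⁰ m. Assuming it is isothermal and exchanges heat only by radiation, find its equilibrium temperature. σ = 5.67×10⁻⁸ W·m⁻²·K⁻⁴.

T ≈ 263 K

First find the stellar flux at distance d: S = L/(4πd²) = 3.92×10²⁵/(4π·(5.38×10¹⁰)²) = 1078 W/m².
For an isothermal sphere, absorbed (1−a)S·πr² = emitted σ·4πr²·T⁴, so T⁴ = (1−a)S/(4σ).
T⁴ = 1.00·1078/(4·5.67×10⁻⁸) = 4.752×10⁹ K⁴.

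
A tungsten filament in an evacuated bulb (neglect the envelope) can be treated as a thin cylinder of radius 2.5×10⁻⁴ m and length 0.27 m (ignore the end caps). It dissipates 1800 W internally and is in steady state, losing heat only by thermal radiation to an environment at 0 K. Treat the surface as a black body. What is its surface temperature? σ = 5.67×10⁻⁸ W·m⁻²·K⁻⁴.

Steady state: internal power = radiated power, P = εσA T⁴.
Radiating area A = 2πrL = 4.241×10⁻⁴ m².
T⁴ = P/(εσA) = 1800/(1.0·5.67×10⁻⁸·4.241×10⁻⁴) = 7.485×10¹³ K⁴.
T = (7.485×10¹³)^(1/4).

T ≈ 2940 K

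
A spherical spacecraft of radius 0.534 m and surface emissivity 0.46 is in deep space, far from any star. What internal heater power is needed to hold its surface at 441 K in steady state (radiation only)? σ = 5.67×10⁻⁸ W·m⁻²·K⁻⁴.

P = εσ·4πr²·T⁴.
4πr² = 3.583 m²; T⁴ = 3.782×10¹⁰ K⁴.
P = 0.46·5.67×10⁻⁸·3.583·3.782×10¹⁰.

P ≈ 3530 W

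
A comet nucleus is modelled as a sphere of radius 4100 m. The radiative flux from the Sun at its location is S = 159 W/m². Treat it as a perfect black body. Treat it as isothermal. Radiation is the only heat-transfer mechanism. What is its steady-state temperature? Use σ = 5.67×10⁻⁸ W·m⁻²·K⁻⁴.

At equilibrium, absorbed power = emitted power.
Absorbing cross-section = πr² = 5.281×10⁷ m²; emitting surface = 4πr² = 2.112×10⁸ m² (ratio 4).
S·A_cross = εσ·A_surf·T⁴  ⇒  T⁴ = S/(4σ).
T⁴ = 1.00·159/(4·5.67×10⁻⁸) = 7.011×10⁸ K⁴.
T = (7.011×10⁸)^(1/4).

T ≈ 163 K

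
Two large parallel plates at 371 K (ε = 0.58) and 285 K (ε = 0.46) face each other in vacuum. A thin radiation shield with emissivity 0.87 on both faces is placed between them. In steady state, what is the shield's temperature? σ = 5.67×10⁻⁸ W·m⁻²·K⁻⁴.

In steady state the net flux on the hot side equals that on the cold side.
σ(T₁⁴−T_s⁴)/D₁ = σ(T_s⁴−T₂⁴)/D₂, with D₁ = 1/ε₁+1/ε_s−1 = 1.874, D₂ = 1/ε_s+1/ε₂−1 = 2.323.
Solve for T_s⁴: T_s⁴ = (D₂·T₁⁴ + D₁·T₂⁴)/(D₁+D₂) = 1.343×10¹⁰ K⁴.

T_s ≈ 340 K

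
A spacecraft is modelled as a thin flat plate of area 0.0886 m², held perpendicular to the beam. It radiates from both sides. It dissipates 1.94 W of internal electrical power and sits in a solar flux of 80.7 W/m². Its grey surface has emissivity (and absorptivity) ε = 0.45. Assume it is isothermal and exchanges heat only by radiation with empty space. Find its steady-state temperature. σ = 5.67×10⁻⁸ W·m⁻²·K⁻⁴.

At steady state, absorbed solar power + internal power = radiated power.
Absorbed: α·S·A_cross = 0.45·80.7·0.08860 = 3.218 W (cross-section A).
Total input = 3.218 + 1.94 = 5.158 W.
Radiated: εσ·A_surf·T⁴ with A_surf = 2A = 0.1772 m².
T⁴ = 5.158/(0.45·5.67×10⁻⁸·0.1772) = 1.141×10⁹ K⁴.

T ≈ 184 K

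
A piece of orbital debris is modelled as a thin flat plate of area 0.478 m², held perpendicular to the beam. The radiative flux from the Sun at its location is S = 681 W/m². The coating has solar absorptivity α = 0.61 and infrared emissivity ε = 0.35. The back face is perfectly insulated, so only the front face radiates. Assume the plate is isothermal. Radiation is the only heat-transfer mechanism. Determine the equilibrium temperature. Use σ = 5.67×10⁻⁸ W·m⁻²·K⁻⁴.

At equilibrium, absorbed power = emitted power.
Absorbing cross-section = A = 0.4780 m²; emitting surface = A = 0.4780 m² (ratio 1).
αS·A_cross = εσ·A_surf·T⁴  ⇒  T⁴ = αS/(ε·1σ).
T⁴ = 0.610·681/(0.35·1·5.67×10⁻⁸) = 2.093×10¹⁰ K⁴.
T = (2.093×10¹⁰)^(1/4).

T ≈ 380 K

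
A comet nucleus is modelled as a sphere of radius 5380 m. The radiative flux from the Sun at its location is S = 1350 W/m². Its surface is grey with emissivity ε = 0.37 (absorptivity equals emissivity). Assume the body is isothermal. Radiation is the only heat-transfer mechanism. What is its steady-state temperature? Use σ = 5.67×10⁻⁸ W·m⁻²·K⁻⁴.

T ≈ 278 K

At equilibrium, absorbed power = emitted power.
Absorbing cross-section = πr² = 9.093×10⁷ m²; emitting surface = 4πr² = 3.637×10⁸ m² (ratio 4).
εS·A_cross = εσ·A_surf·T⁴  ⇒  T⁴ = S/(4σ)   (ε cancels).
T⁴ = 1350/(4·5.67×10⁻⁸) = 5.952×10⁹ K⁴.
T = (5.952×10⁹)^(1/4).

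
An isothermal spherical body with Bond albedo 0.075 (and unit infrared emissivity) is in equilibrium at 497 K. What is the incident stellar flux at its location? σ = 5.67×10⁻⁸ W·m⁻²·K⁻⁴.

S ≈ 15000 W/m²

(1−a)S·πr² = σ·4πr²·T⁴ ⇒ S = 4σT⁴/(1−a).
S = 4·5.67×10⁻⁸·6.101×10¹⁰/0.925.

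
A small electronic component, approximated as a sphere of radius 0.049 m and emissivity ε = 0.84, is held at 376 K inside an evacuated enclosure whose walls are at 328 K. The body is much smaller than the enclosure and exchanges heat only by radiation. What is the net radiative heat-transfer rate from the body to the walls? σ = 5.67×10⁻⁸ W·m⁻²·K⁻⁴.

For a small grey body in a large enclosure: P_net = εσA(T_body⁴ − T_wall⁴).
A = 4πr² = 0.03017 m²; T_body⁴ − T_wall⁴ = 1.999×10¹⁰ − 1.157×10¹⁰ = 8.413×10⁹ K⁴.
|P_net| = 0.84·5.67×10⁻⁸·0.03017·8.413×10⁹.

P_net ≈ 12.1 W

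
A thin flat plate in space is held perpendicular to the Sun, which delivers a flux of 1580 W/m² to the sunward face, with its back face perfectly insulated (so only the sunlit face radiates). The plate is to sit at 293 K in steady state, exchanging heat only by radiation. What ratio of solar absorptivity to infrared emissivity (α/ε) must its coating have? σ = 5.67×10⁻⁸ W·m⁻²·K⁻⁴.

Balance: αS·A = εσ·1A·T⁴ ⇒ α/ε = σT⁴/S.
α/ε = 5.67×10⁻⁸·(293)⁴/1580 = 5.67×10⁻⁸·7.370×10⁹/1580.

α/ε ≈ 0.264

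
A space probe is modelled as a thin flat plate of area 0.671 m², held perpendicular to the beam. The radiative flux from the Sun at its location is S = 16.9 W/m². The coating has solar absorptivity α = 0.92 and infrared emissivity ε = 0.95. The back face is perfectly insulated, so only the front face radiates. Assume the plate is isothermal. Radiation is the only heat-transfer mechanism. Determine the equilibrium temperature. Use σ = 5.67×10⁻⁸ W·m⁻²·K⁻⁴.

At equilibrium, absorbed power = emitted power.
Absorbing cross-section = A = 0.6710 m²; emitting surface = A = 0.6710 m² (ratio 1).
αS·A_cross = εσ·A_surf·T⁴  ⇒  T⁴ = αS/(ε·1σ).
T⁴ = 0.920·16.9/(0.95·1·5.67×10⁻⁸) = 2.886×10⁸ K⁴.
T = (2.886×10⁸)^(1/4).

T ≈ 130 K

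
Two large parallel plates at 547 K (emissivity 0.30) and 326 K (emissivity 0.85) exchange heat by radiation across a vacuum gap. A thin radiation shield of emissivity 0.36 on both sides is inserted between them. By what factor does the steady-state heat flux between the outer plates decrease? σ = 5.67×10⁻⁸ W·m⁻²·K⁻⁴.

Without shield: q₀ = σΔ(T⁴)/(1/ε₁+1/ε₂−1) with denominator 3.510.
With shield the two gaps are in series; the resistances add: (1/ε₁+1/ε_s−1)+(1/ε_s+1/ε₂−1) = 5.111+2.954 = 8.065.
Heat-flux ratio q₀/q = 8.065/3.510.

factor ≈ 2.30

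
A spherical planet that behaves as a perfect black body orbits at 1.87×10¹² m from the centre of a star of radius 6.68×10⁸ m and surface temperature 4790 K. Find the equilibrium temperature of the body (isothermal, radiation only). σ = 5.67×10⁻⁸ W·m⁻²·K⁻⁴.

The star's surface emits σT_*⁴; at distance d the flux is S = σT_*⁴(R_*/d)².
S = 5.67×10⁻⁸·(4790)⁴·(6.68×10⁸/1.87×10¹²)² = 3.809 W/m².
For an isothermal sphere T⁴ = (1−a)S/(4σ) = 1.679×10⁷ K⁴.

T ≈ 64.0 K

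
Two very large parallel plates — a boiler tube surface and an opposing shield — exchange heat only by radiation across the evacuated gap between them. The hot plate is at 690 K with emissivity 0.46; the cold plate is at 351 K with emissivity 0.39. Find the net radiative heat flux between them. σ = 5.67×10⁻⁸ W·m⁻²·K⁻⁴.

For two infinite grey parallel plates, q = σ(T₁⁴ − T₂⁴)/(1/ε₁ + 1/ε₂ − 1).
T₁⁴ − T₂⁴ = 2.267×10¹¹ − 1.518×10¹⁰ = 2.115×10¹¹ K⁴.
1/ε₁ + 1/ε₂ − 1 = 2.174 + 2.564 − 1 = 3.738.
q = 5.67×10⁻⁸ × 2.115×10¹¹ / 3.738.

q ≈ 3210 W/m²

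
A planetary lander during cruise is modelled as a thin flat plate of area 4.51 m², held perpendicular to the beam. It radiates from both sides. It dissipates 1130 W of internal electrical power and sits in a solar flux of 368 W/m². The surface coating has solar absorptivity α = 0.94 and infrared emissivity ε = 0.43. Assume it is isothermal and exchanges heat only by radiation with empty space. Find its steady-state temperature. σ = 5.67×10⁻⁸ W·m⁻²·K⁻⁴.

T ≈ 333 K

At steady state, absorbed solar power + internal power = radiated power.
Absorbed: α·S·A_cross = 0.94·368·4.510 = 1560 W (cross-section A).
Total input = 1560 + 1130 = 2690 W.
Radiated: εσ·A_surf·T⁴ with A_surf = 2A = 9.020 m².
T⁴ = 2690/(0.43·5.67×10⁻⁸·9.020) = 1.223×10¹⁰ K⁴.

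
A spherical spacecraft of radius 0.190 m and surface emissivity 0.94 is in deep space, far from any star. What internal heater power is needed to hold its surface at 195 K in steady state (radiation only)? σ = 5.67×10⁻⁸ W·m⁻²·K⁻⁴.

P ≈ 35.0 W

P = εσ·4πr²·T⁴.
4πr² = 0.4536 m²; T⁴ = 1.446×10⁹ K⁴.
P = 0.94·5.67×10⁻⁸·0.4536·1.446×10⁹.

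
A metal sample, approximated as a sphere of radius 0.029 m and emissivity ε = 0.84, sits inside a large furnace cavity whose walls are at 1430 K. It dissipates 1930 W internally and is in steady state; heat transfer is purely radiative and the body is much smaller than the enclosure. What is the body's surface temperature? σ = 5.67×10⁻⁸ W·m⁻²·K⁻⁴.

For a small grey body in a large enclosure, net radiated power = εσA(T⁴ − T_w⁴).
Steady state: P = εσA(T⁴ − T_w⁴) with A = 4πr² = 0.01057 m².
T⁴ = P/(εσA) + T_w⁴ = 1930/(0.84·5.67×10⁻⁸·0.01057) + (1430)⁴
    = 3.834×10¹² + 4.182×10¹² = 8.016×10¹² K⁴.

T ≈ 1680 K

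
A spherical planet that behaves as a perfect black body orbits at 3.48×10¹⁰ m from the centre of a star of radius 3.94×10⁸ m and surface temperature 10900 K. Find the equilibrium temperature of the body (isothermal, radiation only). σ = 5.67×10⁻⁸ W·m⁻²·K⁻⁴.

The star's surface emits σT_*⁴; at distance d the flux is S = σT_*⁴(R_*/d)².
S = 5.67×10⁻⁸·(10900)⁴·(3.94×10⁸/3.48×10¹⁰)² = 1.026×10⁵ W/m².
For an isothermal sphere T⁴ = (1−a)S/(4σ) = 4.524×10¹¹ K⁴.

T ≈ 820 K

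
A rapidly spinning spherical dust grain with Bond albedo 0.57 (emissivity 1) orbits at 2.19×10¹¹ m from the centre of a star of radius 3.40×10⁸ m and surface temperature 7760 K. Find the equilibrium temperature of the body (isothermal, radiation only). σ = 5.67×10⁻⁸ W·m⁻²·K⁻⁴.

T ≈ 175 K

The star's surface emits σT_*⁴; at distance d the flux is S = σT_*⁴(R_*/d)².
S = 5.67×10⁻⁸·(7760)⁴·(3.40×10⁸/2.19×10¹¹)² = 495.6 W/m².
For an isothermal sphere T⁴ = (1−a)S/(4σ) = 9.396×10⁸ K⁴.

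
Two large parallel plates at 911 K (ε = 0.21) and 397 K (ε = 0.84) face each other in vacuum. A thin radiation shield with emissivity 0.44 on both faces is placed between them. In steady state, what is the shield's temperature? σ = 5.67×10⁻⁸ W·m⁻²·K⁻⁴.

In steady state the net flux on the hot side equals that on the cold side.
σ(T₁⁴−T_s⁴)/D₁ = σ(T_s⁴−T₂⁴)/D₂, with D₁ = 1/ε₁+1/ε_s−1 = 6.035, D₂ = 1/ε_s+1/ε₂−1 = 2.463.
Solve for T_s⁴: T_s⁴ = (D₂·T₁⁴ + D₁·T₂⁴)/(D₁+D₂) = 2.173×10¹¹ K⁴.

T_s ≈ 683 K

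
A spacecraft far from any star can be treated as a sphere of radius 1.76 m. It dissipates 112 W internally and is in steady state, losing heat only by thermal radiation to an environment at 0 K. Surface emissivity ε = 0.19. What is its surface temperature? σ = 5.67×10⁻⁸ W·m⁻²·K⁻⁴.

Steady state: internal power = radiated power, P = εσA T⁴.
Radiating area A = 4πr² = 38.93 m².
T⁴ = P/(εσA) = 112/(0.19·5.67×10⁻⁸·38.93) = 2.671×10⁸ K⁴.
T = (2.671×10⁸)^(1/4).

T ≈ 128 K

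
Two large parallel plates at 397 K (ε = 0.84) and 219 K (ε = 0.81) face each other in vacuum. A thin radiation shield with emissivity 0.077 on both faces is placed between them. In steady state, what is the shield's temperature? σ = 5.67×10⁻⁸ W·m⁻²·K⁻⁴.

In steady state the net flux on the hot side equals that on the cold side.
σ(T₁⁴−T_s⁴)/D₁ = σ(T_s⁴−T₂⁴)/D₂, with D₁ = 1/ε₁+1/ε_s−1 = 13.18, D₂ = 1/ε_s+1/ε₂−1 = 13.22.
Solve for T_s⁴: T_s⁴ = (D₂·T₁⁴ + D₁·T₂⁴)/(D₁+D₂) = 1.359×10¹⁰ K⁴.

T_s ≈ 341 K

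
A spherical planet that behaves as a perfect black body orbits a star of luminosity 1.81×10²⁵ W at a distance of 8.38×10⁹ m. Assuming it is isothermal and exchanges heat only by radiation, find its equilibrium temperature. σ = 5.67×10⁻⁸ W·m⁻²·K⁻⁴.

First find the stellar flux at distance d: S = L/(4πd²) = 1.81×10²⁵/(4π·(8.38×10⁹)²) = 20510 W/m².
For an isothermal sphere, absorbed (1−a)S·πr² = emitted σ·4πr²·T⁴, so T⁴ = (1−a)S/(4σ).
T⁴ = 1.00·20510/(4·5.67×10⁻⁸) = 9.044×10¹⁰ K⁴.

T ≈ 548 K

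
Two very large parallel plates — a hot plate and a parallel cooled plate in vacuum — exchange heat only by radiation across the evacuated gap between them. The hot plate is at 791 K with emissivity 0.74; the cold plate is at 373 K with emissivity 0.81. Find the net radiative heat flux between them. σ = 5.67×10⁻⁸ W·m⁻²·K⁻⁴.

q ≈ 13300 W/m²

For two infinite grey parallel plates, q = σ(T₁⁴ − T₂⁴)/(1/ε₁ + 1/ε₂ − 1).
T₁⁴ − T₂⁴ = 3.915×10¹¹ − 1.936×10¹⁰ = 3.721×10¹¹ K⁴.
1/ε₁ + 1/ε₂ − 1 = 1.351 + 1.235 − 1 = 1.586.
q = 5.67×10⁻⁸ × 3.721×10¹¹ / 1.586.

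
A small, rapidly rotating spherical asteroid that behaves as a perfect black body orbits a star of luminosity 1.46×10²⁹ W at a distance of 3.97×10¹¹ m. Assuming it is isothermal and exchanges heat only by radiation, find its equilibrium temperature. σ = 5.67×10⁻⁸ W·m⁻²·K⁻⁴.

First find the stellar flux at distance d: S = L/(4πd²) = 1.46×10²⁹/(4π·(3.97×10¹¹)²) = 73720 W/m².
For an isothermal sphere, absorbed (1−a)S·πr² = emitted σ·4πr²·T⁴, so T⁴ = (1−a)S/(4σ).
T⁴ = 1.00·73720/(4·5.67×10⁻⁸) = 3.250×10¹¹ K⁴.

T ≈ 755 K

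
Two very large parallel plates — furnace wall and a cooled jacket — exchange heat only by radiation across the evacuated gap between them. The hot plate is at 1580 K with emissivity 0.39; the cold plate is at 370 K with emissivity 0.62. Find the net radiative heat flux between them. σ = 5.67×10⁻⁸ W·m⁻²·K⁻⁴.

For two infinite grey parallel plates, q = σ(T₁⁴ − T₂⁴)/(1/ε₁ + 1/ε₂ − 1).
T₁⁴ − T₂⁴ = 6.232×10¹² − 1.874×10¹⁰ = 6.213×10¹² K⁴.
1/ε₁ + 1/ε₂ − 1 = 2.564 + 1.613 − 1 = 3.177.
q = 5.67×10⁻⁸ × 6.213×10¹² / 3.177.

q ≈ 1.11×10⁵ W/m²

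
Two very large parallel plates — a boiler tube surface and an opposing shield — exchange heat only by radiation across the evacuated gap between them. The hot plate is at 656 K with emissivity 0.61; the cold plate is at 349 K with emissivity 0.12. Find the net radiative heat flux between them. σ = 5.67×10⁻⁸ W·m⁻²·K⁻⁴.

For two infinite grey parallel plates, q = σ(T₁⁴ − T₂⁴)/(1/ε₁ + 1/ε₂ − 1).
T₁⁴ − T₂⁴ = 1.852×10¹¹ − 1.484×10¹⁰ = 1.704×10¹¹ K⁴.
1/ε₁ + 1/ε₂ − 1 = 1.639 + 8.333 − 1 = 8.973.
q = 5.67×10⁻⁸ × 1.704×10¹¹ / 8.973.

q ≈ 1080 W/m²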